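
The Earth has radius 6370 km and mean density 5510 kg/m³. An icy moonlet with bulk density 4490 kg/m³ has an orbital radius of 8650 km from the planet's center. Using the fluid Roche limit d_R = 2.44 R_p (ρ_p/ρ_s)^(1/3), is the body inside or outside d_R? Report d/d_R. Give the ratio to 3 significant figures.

d_R = 2.44 × (6370 km) × (5510/4490)^(1/3) = 16640 km
d/d_R = (8650) / (16640) = 0.520
Since d/d_R < 1, the body is inside the Roche limit.

inside; d/d_R ≈ 0.520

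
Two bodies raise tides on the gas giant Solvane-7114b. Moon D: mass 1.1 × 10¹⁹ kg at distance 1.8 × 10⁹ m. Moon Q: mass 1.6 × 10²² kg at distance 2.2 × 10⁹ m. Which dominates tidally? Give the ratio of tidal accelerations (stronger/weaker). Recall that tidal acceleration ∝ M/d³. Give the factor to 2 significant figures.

Moon Q, by a factor of ≈ 800

Compare M/d³ for the two perturbers:
Moon D: (1.1 × 10¹⁹) / (1.8 × 10⁹)³ = 1.886 × 10⁻⁹
Moon Q: (1.6 × 10²²) / (2.2 × 10⁹)³ = 1.503 × 10⁻⁶
Ratio (larger/smaller) = 800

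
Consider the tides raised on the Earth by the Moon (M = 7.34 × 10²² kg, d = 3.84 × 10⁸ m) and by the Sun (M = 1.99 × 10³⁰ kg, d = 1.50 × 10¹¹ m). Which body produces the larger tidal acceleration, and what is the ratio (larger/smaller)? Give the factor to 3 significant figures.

The Moon, by a factor of ≈ 2.20

Tidal acceleration ∝ M/d³, so compare M/d³ for each.
The Moon: (7.34 × 10²²) / (3.84 × 10⁸)³ = 1.296 × 10⁻³
The Sun: (1.99 × 10³⁰) / (1.50 × 10¹¹)³ = 5.896 × 10⁻⁴
Ratio (larger/smaller) = 2.20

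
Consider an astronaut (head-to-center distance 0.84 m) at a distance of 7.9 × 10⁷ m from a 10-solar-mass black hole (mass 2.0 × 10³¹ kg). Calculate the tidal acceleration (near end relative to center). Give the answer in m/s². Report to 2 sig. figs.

Δg = 2GMr/d³
   = 2 × (6.674 × 10⁻¹¹) × (2.0 × 10³¹) × (0.84) / (7.9 × 10⁷)³
   = 4.5 × 10⁻³ m/s²

4.5 × 10⁻³ m/s²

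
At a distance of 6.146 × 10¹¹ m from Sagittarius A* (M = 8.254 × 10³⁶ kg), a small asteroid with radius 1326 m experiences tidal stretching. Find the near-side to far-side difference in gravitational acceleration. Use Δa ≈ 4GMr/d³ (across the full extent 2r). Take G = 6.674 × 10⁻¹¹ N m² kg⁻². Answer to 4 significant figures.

1.259 × 10⁻⁵ m/s²

Δg = 4GMr/d³
   = 4 × (6.674 × 10⁻¹¹) × (8.254 × 10³⁶) × (1326) / (6.146 × 10¹¹)³
   = 1.259 × 10⁻⁵ m/s²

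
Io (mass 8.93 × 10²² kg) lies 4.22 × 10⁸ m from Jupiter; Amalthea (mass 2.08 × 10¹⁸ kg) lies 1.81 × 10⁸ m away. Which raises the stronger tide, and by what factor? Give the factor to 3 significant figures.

Tidal stretch scales as M/d³; compute that for each body.
Io: (8.93 × 10²²) / (4.22 × 10⁸)³ = 1.188 × 10⁻³
Amalthea: (2.08 × 10¹⁸) / (1.81 × 10⁸)³ = 3.508 × 10⁻⁷
Ratio (larger/smaller) = 3390

Io, by a factor of ≈ 3390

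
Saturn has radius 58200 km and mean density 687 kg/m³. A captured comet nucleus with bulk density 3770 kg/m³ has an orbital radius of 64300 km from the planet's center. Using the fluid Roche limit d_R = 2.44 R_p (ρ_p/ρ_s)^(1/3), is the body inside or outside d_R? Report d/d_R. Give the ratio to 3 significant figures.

inside; d/d_R ≈ 0.799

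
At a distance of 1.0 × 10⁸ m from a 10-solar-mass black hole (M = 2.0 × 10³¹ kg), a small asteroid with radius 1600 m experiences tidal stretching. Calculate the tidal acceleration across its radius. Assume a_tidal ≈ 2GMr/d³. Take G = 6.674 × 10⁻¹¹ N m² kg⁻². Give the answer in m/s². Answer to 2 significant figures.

4.3 m/s²

Since r ≪ d, expand the inverse-square field across one radius to get the leading 2GMr/d³ term.
Δg = 2GMr/d³
   = 2 × (6.674 × 10⁻¹¹) × (2.0 × 10³¹) × (1600) / (1.0 × 10⁸)³
   = 4.3 m/s²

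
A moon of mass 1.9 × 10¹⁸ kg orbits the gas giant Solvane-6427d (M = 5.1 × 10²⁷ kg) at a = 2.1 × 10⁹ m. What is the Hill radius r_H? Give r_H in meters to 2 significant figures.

r_H ≈ a (m/3M)^(1/3)
    = (2.1 × 10⁹) × (1.9 × 10¹⁸ / (3 × 5.1 × 10²⁷))^(1/3)
    = 1.0 × 10⁶ m

1.0 × 10⁶ m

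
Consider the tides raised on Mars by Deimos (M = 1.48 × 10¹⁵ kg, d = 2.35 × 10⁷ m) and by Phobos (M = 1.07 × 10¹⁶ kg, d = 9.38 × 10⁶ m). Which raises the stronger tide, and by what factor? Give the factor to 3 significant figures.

Phobos, by a factor of ≈ 114

Compare M/d³ for the two perturbers:
Deimos: (1.48 × 10¹⁵) / (2.35 × 10⁷)³ = 1.140 × 10⁻⁷
Phobos: (1.07 × 10¹⁶) / (9.38 × 10⁶)³ = 1.297 × 10⁻⁵
Ratio (larger/smaller) = 114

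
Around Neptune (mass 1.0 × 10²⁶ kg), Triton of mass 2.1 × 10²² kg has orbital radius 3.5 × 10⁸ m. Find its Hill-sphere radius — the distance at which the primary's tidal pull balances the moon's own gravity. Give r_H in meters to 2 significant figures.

1.4 × 10⁷ m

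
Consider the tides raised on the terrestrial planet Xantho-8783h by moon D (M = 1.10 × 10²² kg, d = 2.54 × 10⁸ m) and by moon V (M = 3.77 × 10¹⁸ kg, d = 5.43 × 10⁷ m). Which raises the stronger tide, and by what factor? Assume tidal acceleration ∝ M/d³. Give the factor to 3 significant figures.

Moon D, by a factor of ≈ 28.5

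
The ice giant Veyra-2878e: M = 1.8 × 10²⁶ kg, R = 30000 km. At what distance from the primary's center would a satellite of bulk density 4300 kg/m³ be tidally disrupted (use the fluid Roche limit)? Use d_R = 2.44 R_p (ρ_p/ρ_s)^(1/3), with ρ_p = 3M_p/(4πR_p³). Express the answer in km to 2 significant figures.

53000 km

ρ_p = 3M_p/(4πR_p³) = 3 × (1.8 × 10²⁶) / (4π × (3.0 × 10⁷ m)³) = 1600 kg/m³
d_R = 2.44 × 30000 km × (1600/4300)^(1/3)
    = 53000 km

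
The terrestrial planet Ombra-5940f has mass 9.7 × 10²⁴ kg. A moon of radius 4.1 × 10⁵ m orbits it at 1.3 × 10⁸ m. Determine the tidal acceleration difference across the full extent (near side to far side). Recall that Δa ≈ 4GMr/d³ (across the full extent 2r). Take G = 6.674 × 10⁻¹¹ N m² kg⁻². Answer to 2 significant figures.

Δg = 4GMr/d³
   = 4 × (6.674 × 10⁻¹¹) × (9.7 × 10²⁴) × (4.1 × 10⁵) / (1.3 × 10⁸)³
   = 4.8 × 10⁻⁴ m/s²

4.8 × 10⁻⁴ m/s²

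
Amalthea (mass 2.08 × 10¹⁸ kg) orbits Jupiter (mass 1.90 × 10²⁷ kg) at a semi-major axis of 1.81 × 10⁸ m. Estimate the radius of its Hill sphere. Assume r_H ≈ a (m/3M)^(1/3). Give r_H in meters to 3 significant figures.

r_H ≈ a (m/3M)^(1/3)
    = (1.81 × 10⁸) × (2.08 × 10¹⁸ / (3 × 1.90 × 10²⁷))^(1/3)
    = 1.29 × 10⁵ m

1.29 × 10⁵ m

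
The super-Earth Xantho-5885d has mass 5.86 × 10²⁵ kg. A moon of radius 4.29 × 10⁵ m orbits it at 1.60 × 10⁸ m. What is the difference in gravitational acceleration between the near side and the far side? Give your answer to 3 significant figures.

a_tidal = 4GMr/d³
        = 4 × (6.674 × 10⁻¹¹) × (5.86 × 10²⁵) × (4.29 × 10⁵) / (1.60 × 10⁸)³
        = 1.64 × 10⁻³ m/s²

1.64 × 10⁻³ m/s²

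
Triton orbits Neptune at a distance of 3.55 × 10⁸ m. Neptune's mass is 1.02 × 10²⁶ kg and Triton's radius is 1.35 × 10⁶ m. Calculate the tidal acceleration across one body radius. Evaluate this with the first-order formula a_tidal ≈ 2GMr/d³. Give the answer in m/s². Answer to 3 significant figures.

4.11 × 10⁻⁴ m/s²

Δa = 2GMr/d³
   = 2 × (6.674 × 10⁻¹¹) × (1.02 × 10²⁶) × (1.35 × 10⁶) / (3.55 × 10⁸)³
   = 4.11 × 10⁻⁴ m/s²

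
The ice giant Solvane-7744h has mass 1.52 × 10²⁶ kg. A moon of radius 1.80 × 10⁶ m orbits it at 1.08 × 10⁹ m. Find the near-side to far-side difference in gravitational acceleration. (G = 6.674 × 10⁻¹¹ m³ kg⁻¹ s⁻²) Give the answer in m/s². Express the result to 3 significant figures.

5.80 × 10⁻⁵ m/s²

Δa = 4GMr/d³
   = 4 × (6.674 × 10⁻¹¹) × (1.52 × 10²⁶) × (1.80 × 10⁶) / (1.08 × 10⁹)³
   = 5.80 × 10⁻⁵ m/s²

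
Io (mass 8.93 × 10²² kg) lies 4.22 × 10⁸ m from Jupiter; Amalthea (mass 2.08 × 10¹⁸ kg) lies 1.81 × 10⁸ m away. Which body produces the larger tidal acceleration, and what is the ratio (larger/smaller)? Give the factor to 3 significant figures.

Io, by a factor of ≈ 3390

Tidal acceleration ∝ M/d³, so compare M/d³ for each.
Io: (8.93 × 10²²) / (4.22 × 10⁸)³ = 1.188 × 10⁻³
Amalthea: (2.08 × 10¹⁸) / (1.81 × 10⁸)³ = 3.508 × 10⁻⁷
Ratio (larger/smaller) = 3390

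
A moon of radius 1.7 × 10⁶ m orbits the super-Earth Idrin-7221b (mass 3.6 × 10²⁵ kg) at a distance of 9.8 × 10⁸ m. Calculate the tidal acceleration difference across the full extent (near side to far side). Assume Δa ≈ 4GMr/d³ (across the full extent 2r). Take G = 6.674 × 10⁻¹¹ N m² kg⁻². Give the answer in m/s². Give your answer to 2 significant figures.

1.7 × 10⁻⁵ m/s²

a_tidal = 4GMr/d³
        = 4 × (6.674 × 10⁻¹¹) × (3.6 × 10²⁵) × (1.7 × 10⁶) / (9.8 × 10⁸)³
        = 1.7 × 10⁻⁵ m/s²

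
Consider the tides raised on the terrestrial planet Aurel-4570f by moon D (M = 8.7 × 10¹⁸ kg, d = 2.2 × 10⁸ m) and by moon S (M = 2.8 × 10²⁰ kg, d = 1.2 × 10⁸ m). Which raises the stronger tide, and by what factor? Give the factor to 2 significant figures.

Moon S, by a factor of ≈ 200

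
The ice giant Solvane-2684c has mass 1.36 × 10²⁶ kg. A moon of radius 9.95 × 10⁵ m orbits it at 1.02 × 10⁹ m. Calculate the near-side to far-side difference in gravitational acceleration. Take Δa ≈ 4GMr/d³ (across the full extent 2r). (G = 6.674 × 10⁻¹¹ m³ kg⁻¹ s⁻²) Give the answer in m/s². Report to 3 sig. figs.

3.40 × 10⁻⁵ m/s²

Δg = 4GMr/d³
   = 4 × (6.674 × 10⁻¹¹) × (1.36 × 10²⁶) × (9.95 × 10⁵) / (1.02 × 10⁹)³
   = 3.40 × 10⁻⁵ m/s²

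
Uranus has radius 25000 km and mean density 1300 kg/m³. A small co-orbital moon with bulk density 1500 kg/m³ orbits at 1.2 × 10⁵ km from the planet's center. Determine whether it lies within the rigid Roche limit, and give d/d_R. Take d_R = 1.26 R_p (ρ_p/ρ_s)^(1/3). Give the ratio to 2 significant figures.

outside; d/d_R ≈ 4.0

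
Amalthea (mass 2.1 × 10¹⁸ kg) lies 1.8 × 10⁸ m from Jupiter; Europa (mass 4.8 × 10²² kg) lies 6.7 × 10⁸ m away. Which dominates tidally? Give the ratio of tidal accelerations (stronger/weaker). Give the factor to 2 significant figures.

Tidal acceleration ∝ M/d³, so compare M/d³ for each.
Amalthea: (2.1 × 10¹⁸) / (1.8 × 10⁸)³ = 3.601 × 10⁻⁷
Europa: (4.8 × 10²²) / (6.7 × 10⁸)³ = 1.596 × 10⁻⁴
Ratio (larger/smaller) = 440

Europa, by a factor of ≈ 440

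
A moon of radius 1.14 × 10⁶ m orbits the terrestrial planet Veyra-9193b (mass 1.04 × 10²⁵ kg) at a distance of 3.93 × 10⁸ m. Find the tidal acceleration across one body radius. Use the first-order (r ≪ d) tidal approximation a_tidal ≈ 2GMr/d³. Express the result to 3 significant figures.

2.61 × 10⁻⁵ m/s²

a_tidal = 2GMr/d³
        = 2 × (6.674 × 10⁻¹¹) × (1.04 × 10²⁵) × (1.14 × 10⁶) / (3.93 × 10⁸)³
        = 2.61 × 10⁻⁵ m/s²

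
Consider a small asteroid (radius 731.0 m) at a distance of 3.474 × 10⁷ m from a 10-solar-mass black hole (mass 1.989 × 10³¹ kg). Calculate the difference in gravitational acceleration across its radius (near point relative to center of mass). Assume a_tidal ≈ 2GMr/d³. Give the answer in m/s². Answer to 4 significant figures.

4.629 × 10¹ m/s²

Δg = 2GMr/d³
   = 2 × (6.674 × 10⁻¹¹) × (1.989 × 10³¹) × (731.0) / (3.474 × 10⁷)³
   = 4.629 × 10¹ m/s²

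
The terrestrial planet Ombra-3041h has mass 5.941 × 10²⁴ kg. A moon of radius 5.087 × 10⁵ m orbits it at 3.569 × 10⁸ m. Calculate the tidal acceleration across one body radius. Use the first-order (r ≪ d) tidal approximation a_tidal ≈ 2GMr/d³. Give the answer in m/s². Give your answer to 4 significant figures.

8.874 × 10⁻⁶ m/s²

The tidal stretch is the gradient of GM/d² times the body's extent r, hence the 1/d³ dependence.
Δa = 2GMr/d³
   = 2 × (6.674 × 10⁻¹¹) × (5.941 × 10²⁴) × (5.087 × 10⁵) / (3.569 × 10⁸)³
   = 8.874 × 10⁻⁶ m/s²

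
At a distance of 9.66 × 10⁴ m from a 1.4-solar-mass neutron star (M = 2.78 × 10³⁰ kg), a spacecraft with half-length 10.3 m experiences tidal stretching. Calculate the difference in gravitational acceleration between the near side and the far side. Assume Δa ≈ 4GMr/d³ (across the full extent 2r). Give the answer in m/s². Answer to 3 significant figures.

8.48 × 10⁶ m/s²

Differencing GM/(d−r)² and GM/(d+r)² to first order in r/d gives 4GMr/d³.
Δa = 4GMr/d³
   = 4 × (6.674 × 10⁻¹¹) × (2.78 × 10³⁰) × (10.3) / (9.66 × 10⁴)³
   = 8.48 × 10⁶ m/s²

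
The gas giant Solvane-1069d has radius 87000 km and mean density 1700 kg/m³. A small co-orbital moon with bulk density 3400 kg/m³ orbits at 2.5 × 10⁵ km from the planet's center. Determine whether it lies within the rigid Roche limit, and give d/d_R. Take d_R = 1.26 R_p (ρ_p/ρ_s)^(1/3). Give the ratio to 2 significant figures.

d_R = 1.26 × (87000 km) × (1700/3400)^(1/3) = 87010 km
d/d_R = (2.5 × 10⁵) / (87010) = 2.9
Since d/d_R > 1, the body is outside the Roche limit.

outside; d/d_R ≈ 2.9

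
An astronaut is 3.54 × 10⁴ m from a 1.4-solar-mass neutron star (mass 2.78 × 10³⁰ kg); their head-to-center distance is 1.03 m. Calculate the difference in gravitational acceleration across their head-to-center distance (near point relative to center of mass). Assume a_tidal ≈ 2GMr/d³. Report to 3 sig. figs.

Δg = 2GMr/d³
   = 2 × (6.674 × 10⁻¹¹) × (2.78 × 10³⁰) × (1.03) / (3.54 × 10⁴)³
   = 8.62 × 10⁶ m/s²

8.62 × 10⁶ m/s²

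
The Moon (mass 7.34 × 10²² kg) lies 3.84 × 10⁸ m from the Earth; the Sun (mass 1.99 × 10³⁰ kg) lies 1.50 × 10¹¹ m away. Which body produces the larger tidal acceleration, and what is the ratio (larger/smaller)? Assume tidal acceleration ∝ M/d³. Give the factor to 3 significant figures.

The Moon, by a factor of ≈ 2.20

The tide-raising term goes as M/d³ (the gradient of a 1/d² field).
The Moon: (7.34 × 10²²) / (3.84 × 10⁸)³ = 1.296 × 10⁻³
The Sun: (1.99 × 10³⁰) / (1.50 × 10¹¹)³ = 5.896 × 10⁻⁴
Ratio (larger/smaller) = 2.20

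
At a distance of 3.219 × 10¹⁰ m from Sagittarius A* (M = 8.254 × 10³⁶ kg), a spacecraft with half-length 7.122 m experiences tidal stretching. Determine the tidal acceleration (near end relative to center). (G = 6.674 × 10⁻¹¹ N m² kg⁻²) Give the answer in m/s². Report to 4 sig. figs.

2.352 × 10⁻⁴ m/s²

Δa = 2GMr/d³
   = 2 × (6.674 × 10⁻¹¹) × (8.254 × 10³⁶) × (7.122) / (3.219 × 10¹⁰)³
   = 2.352 × 10⁻⁴ m/s²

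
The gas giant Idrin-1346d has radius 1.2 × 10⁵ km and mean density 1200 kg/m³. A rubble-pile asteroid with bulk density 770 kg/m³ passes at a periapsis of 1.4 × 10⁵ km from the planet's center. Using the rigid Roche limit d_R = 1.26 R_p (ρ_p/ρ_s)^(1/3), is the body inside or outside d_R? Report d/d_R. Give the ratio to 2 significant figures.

inside; d/d_R ≈ 0.80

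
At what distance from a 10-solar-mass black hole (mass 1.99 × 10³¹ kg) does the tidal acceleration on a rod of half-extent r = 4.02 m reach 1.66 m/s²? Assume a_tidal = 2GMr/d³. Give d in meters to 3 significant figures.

1.86 × 10⁷ m

2GMr/d³ = a_tidal  ⇒  d = (2GMr / a_tidal)^(1/3)
d = (2 × 6.674×10⁻¹¹ × (1.99 × 10³¹) × (4.02) / (1.66))^(1/3)
  = 1.86 × 10⁷ m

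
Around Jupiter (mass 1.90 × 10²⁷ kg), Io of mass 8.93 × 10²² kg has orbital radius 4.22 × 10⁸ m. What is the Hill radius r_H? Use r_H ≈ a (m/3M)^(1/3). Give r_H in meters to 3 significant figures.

1.06 × 10⁷ m

r_H ≈ a (m/3M)^(1/3)
    = (4.22 × 10⁸) × (8.93 × 10²² / (3 × 1.90 × 10²⁷))^(1/3)
    = 1.06 × 10⁷ m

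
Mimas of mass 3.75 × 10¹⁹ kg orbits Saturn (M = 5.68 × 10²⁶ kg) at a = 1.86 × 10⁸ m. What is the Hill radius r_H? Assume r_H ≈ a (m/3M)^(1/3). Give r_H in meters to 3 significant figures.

5.21 × 10⁵ m

r_H ≈ a (m/3M)^(1/3)
    = (1.86 × 10⁸) × (3.75 × 10¹⁹ / (3 × 5.68 × 10²⁶))^(1/3)
    = 5.21 × 10⁵ m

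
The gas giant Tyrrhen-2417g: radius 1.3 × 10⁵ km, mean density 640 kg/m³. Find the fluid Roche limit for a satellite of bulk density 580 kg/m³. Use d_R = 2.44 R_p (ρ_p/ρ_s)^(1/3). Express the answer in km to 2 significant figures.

d_R = 2.44 × 1.3 × 10⁵ km × (640/580)^(1/3)
    = 3.3 × 10⁵ km

3.3 × 10⁵ km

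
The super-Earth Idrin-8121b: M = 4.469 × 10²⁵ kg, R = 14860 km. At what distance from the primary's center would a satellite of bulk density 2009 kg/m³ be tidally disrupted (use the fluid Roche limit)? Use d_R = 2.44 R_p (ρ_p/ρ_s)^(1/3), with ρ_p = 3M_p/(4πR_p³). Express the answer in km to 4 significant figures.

42570 km

ρ_p = 3M_p/(4πR_p³) = 3 × (4.469 × 10²⁵) / (4π × (1.486 × 10⁷ m)³) = 3251 kg/m³
d_R = 2.44 × 14860 km × (3251/2009)^(1/3)
    = 42570 km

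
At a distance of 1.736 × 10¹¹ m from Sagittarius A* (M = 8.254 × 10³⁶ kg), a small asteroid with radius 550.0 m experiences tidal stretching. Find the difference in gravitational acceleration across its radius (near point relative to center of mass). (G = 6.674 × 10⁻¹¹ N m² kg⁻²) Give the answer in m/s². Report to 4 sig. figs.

1.158 × 10⁻⁴ m/s²

The tidal stretch is the gradient of GM/d² times the body's extent r, hence the 1/d³ dependence.
Δg = 2GMr/d³
   = 2 × (6.674 × 10⁻¹¹) × (8.254 × 10³⁶) × (550.0) / (1.736 × 10¹¹)³
   = 1.158 × 10⁻⁴ m/s²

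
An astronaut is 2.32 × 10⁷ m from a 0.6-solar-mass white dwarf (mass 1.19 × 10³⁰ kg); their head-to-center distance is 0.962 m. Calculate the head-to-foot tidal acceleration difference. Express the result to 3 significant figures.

Δg = 4GMr/d³
   = 4 × (6.674 × 10⁻¹¹) × (1.19 × 10³⁰) × (0.962) / (2.32 × 10⁷)³
   = 2.45 × 10⁻² m/s²

2.45 × 10⁻² m/s²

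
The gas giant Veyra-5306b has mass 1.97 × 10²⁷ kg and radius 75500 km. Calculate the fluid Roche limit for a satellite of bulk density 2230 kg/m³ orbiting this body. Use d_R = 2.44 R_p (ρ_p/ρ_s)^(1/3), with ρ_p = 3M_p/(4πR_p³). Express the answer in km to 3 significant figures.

1.45 × 10⁵ km

ρ_p = 3M_p/(4πR_p³) = 3 × (1.97 × 10²⁷) / (4π × (7.55 × 10⁷ m)³) = 1090 kg/m³
d_R = 2.44 × 75500 km × (1090/2230)^(1/3)
    = 1.45 × 10⁵ km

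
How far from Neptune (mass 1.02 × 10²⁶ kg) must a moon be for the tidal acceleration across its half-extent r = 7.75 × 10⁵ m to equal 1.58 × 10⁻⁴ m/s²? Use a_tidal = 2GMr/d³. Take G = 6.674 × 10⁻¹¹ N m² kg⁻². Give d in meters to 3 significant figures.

2GMr/d³ = a_tidal  ⇒  d = (2GMr / a_tidal)^(1/3)
d = (2 × 6.674×10⁻¹¹ × (1.02 × 10²⁶) × (7.75 × 10⁵) / (1.58 × 10⁻⁴))^(1/3)
  = 4.06 × 10⁸ m

4.06 × 10⁸ m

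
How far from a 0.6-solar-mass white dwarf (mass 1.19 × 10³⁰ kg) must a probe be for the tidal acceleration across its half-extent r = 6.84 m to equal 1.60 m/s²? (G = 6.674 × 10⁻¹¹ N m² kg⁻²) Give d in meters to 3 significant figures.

2GMr/d³ = a_tidal  ⇒  d = (2GMr / a_tidal)^(1/3)
d = (2 × 6.674×10⁻¹¹ × (1.19 × 10³⁰) × (6.84) / (1.60))^(1/3)
  = 8.79 × 10⁶ m

8.79 × 10⁶ m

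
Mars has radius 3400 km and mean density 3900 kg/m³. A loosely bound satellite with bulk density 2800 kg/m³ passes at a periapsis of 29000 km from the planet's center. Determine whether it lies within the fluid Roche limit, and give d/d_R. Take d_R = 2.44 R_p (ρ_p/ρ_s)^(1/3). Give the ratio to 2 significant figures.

d_R = 2.44 × (3400 km) × (3900/2800)^(1/3) = 9265 km
d/d_R = (29000) / (9265) = 3.1
Since d/d_R > 1, the body is outside the Roche limit.

outside; d/d_R ≈ 3.1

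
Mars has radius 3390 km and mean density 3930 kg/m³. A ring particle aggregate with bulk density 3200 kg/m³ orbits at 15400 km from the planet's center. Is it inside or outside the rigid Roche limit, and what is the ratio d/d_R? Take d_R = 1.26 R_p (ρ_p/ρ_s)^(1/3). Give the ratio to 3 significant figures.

d_R = 1.26 × (3390 km) × (3930/3200)^(1/3) = 4574 km
d/d_R = (15400) / (4574) = 3.37
Since d/d_R > 1, the body is outside the Roche limit.

outside; d/d_R ≈ 3.37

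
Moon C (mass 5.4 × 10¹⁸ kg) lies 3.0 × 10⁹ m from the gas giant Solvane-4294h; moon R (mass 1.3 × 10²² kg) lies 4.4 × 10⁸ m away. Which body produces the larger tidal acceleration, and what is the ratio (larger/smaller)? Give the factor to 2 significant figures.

Moon R, by a factor of ≈ 7.6 × 10⁵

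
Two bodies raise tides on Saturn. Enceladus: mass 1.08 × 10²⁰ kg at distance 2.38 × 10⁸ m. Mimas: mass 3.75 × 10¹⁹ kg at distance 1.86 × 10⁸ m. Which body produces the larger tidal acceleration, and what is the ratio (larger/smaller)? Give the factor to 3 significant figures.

The tide-raising term goes as M/d³ (the gradient of a 1/d² field).
Enceladus: (1.08 × 10²⁰) / (2.38 × 10⁸)³ = 8.011 × 10⁻⁶
Mimas: (3.75 × 10¹⁹) / (1.86 × 10⁸)³ = 5.828 × 10⁻⁶
Ratio (larger/smaller) = 1.37

Enceladus, by a factor of ≈ 1.37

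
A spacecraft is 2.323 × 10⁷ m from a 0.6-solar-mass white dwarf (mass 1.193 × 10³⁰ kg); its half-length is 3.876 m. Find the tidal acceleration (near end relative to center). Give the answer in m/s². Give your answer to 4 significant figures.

4.924 × 10⁻² m/s²

a_tidal = 2GMr/d³
        = 2 × (6.674 × 10⁻¹¹) × (1.193 × 10³⁰) × (3.876) / (2.323 × 10⁷)³
        = 4.924 × 10⁻² m/s²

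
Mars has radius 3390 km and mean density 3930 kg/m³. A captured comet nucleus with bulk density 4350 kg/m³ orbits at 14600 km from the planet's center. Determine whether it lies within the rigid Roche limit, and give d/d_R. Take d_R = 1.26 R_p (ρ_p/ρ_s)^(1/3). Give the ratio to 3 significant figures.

outside; d/d_R ≈ 3.54

d_R = 1.26 × (3390 km) × (3930/4350)^(1/3) = 4129 km
d/d_R = (14600) / (4129) = 3.54
Since d/d_R > 1, the body is outside the Roche limit.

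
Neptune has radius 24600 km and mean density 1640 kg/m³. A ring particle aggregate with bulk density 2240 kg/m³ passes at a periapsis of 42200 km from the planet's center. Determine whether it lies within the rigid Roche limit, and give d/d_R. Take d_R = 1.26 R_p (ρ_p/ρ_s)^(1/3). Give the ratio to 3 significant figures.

outside; d/d_R ≈ 1.51

d_R = 1.26 × (24600 km) × (1640/2240)^(1/3) = 27940 km
d/d_R = (42200) / (27940) = 1.51
Since d/d_R > 1, the body is outside the Roche limit.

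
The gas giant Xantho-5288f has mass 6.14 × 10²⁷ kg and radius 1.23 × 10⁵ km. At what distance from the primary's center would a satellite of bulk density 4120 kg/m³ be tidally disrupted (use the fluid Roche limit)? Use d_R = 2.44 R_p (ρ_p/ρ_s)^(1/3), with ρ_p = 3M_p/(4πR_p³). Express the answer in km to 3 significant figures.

1.73 × 10⁵ km

ρ_p = 3M_p/(4πR_p³) = 3 × (6.14 × 10²⁷) / (4π × (1.23 × 10⁸ m)³) = 788 kg/m³
d_R = 2.44 × 1.23 × 10⁵ km × (788/4120)^(1/3)
    = 1.73 × 10⁵ km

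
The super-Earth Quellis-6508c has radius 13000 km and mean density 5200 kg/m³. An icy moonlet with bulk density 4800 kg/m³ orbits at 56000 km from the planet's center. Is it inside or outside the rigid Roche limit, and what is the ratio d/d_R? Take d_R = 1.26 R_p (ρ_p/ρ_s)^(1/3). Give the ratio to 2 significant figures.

d_R = 1.26 × (13000 km) × (5200/4800)^(1/3) = 16820 km
d/d_R = (56000) / (16820) = 3.3
Since d/d_R > 1, the body is outside the Roche limit.

outside; d/d_R ≈ 3.3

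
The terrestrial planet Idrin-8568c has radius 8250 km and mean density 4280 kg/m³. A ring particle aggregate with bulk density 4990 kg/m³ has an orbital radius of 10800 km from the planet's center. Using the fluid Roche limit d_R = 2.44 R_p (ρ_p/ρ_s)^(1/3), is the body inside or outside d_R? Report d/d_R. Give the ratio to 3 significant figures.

d_R = 2.44 × (8250 km) × (4280/4990)^(1/3) = 19130 km
d/d_R = (10800) / (19130) = 0.565
Since d/d_R < 1, the body is inside the Roche limit.

inside; d/d_R ≈ 0.565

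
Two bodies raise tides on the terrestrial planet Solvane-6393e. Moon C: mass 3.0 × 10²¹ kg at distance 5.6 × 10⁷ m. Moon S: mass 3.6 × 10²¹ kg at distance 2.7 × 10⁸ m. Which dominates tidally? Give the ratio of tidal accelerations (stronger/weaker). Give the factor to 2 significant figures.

Tidal stretch scales as M/d³; compute that for each body.
Moon C: (3.0 × 10²¹) / (5.6 × 10⁷)³ = 1.708 × 10⁻²
Moon S: (3.6 × 10²¹) / (2.7 × 10⁸)³ = 1.829 × 10⁻⁴
Ratio (larger/smaller) = 93

Moon C, by a factor of ≈ 93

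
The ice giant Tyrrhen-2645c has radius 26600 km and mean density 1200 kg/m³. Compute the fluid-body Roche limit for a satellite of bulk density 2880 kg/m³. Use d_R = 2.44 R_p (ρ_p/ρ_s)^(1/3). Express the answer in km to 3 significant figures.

48500 km

d_R = 2.44 × 26600 km × (1200/2880)^(1/3)
    = 48500 km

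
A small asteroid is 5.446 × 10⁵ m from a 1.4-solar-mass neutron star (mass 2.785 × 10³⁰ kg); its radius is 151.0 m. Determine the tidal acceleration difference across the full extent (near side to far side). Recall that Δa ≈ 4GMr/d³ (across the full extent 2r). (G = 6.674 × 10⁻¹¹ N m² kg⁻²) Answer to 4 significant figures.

6.950 × 10⁵ m/s²

Δg = 4GMr/d³
   = 4 × (6.674 × 10⁻¹¹) × (2.785 × 10³⁰) × (151.0) / (5.446 × 10⁵)³
   = 6.950 × 10⁵ m/s²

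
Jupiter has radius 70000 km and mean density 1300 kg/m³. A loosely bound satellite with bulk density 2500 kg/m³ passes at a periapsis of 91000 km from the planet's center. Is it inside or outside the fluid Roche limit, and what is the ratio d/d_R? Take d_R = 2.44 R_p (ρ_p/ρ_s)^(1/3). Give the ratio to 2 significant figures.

inside; d/d_R ≈ 0.66

d_R = 2.44 × (70000 km) × (1300/2500)^(1/3) = 1.373 × 10⁵ km
d/d_R = (91000) / (1.373 × 10⁵) = 0.66
Since d/d_R < 1, the body is inside the Roche limit.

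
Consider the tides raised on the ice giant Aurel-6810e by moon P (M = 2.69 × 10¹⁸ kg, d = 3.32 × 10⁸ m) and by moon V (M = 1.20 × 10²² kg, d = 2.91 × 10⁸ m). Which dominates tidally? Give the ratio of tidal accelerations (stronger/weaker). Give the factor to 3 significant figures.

Compare M/d³ for the two perturbers:
Moon P: (2.69 × 10¹⁸) / (3.32 × 10⁸)³ = 7.351 × 10⁻⁸
Moon V: (1.20 × 10²²) / (2.91 × 10⁸)³ = 4.870 × 10⁻⁴
Ratio (larger/smaller) = 6620

Moon V, by a factor of ≈ 6620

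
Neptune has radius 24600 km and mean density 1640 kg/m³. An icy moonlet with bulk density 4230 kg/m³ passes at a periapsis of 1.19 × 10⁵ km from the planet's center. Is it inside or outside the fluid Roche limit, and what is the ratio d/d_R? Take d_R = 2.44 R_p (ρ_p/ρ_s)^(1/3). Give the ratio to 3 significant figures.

d_R = 2.44 × (24600 km) × (1640/4230)^(1/3) = 43770 km
d/d_R = (1.19 × 10⁵) / (43770) = 2.72
Since d/d_R > 1, the body is outside the Roche limit.

outside; d/d_R ≈ 2.72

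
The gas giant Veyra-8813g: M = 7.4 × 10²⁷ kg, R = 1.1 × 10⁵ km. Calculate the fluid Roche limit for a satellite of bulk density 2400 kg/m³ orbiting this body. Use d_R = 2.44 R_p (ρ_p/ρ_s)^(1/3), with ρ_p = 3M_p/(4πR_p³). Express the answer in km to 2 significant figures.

2.2 × 10⁵ km

ρ_p = 3M_p/(4πR_p³) = 3 × (7.4 × 10²⁷) / (4π × (1.1 × 10⁸ m)³) = 1300 kg/m³
d_R = 2.44 × 1.1 × 10⁵ km × (1300/2400)^(1/3)
    = 2.2 × 10⁵ km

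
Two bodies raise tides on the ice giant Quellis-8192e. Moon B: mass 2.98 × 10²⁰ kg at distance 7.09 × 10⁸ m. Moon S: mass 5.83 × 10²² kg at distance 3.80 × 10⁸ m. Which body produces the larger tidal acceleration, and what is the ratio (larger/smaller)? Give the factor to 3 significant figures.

Tidal stretch scales as M/d³; compute that for each body.
Moon B: (2.98 × 10²⁰) / (7.09 × 10⁸)³ = 8.361 × 10⁻⁷
Moon S: (5.83 × 10²²) / (3.80 × 10⁸)³ = 1.062 × 10⁻³
Ratio (larger/smaller) = 1270

Moon S, by a factor of ≈ 1270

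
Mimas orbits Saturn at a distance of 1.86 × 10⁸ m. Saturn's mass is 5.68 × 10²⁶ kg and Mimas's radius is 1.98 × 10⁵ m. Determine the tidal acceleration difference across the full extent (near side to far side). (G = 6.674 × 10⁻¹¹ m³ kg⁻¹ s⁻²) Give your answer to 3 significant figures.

Δg = 4GMr/d³
   = 4 × (6.674 × 10⁻¹¹) × (5.68 × 10²⁶) × (1.98 × 10⁵) / (1.86 × 10⁸)³
   = 4.67 × 10⁻³ m/s²

4.67 × 10⁻³ m/s²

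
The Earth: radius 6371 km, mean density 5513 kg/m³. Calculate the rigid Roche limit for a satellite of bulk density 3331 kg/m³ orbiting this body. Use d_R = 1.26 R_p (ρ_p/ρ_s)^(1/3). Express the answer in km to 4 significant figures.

d_R = 1.26 × 6371 km × (5513/3331)^(1/3)
    = 9495 km

9495 km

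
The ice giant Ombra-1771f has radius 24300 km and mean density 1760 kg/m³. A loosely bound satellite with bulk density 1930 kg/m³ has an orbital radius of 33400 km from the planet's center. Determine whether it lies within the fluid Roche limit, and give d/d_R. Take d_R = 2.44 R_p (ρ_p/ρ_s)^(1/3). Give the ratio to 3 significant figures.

d_R = 2.44 × (24300 km) × (1760/1930)^(1/3) = 57500 km
d/d_R = (33400) / (57500) = 0.581
Since d/d_R < 1, the body is inside the Roche limit.

inside; d/d_R ≈ 0.581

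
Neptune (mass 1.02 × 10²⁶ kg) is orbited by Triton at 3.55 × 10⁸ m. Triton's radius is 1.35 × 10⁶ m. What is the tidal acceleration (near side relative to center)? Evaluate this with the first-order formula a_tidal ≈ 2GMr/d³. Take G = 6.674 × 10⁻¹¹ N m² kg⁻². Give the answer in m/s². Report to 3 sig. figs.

The tidal stretch is the gradient of GM/d² times the body's extent r, hence the 1/d³ dependence.
Δa = 2GMr/d³
   = 2 × (6.674 × 10⁻¹¹) × (1.02 × 10²⁶) × (1.35 × 10⁶) / (3.55 × 10⁸)³
   = 4.11 × 10⁻⁴ m/s²

4.11 × 10⁻⁴ m/s²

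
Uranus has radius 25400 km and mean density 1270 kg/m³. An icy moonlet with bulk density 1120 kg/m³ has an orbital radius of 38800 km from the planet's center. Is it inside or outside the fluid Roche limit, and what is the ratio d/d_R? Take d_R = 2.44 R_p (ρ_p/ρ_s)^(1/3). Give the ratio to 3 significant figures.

d_R = 2.44 × (25400 km) × (1270/1120)^(1/3) = 64630 km
d/d_R = (38800) / (64630) = 0.600
Since d/d_R < 1, the body is inside the Roche limit.

inside; d/d_R ≈ 0.600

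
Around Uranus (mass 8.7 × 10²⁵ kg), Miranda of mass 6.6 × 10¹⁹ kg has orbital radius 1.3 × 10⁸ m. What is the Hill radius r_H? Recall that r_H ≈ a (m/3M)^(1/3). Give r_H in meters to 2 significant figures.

r_H ≈ a (m/3M)^(1/3)
    = (1.3 × 10⁸) × (6.6 × 10¹⁹ / (3 × 8.7 × 10²⁵))^(1/3)
    = 8.2 × 10⁵ m

8.2 × 10⁵ m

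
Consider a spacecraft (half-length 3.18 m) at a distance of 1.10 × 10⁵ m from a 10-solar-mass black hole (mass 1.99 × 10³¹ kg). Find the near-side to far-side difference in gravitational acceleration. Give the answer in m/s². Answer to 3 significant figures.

1.27 × 10⁷ m/s²

Δa = 4GMr/d³
   = 4 × (6.674 × 10⁻¹¹) × (1.99 × 10³¹) × (3.18) / (1.10 × 10⁵)³
   = 1.27 × 10⁷ m/s²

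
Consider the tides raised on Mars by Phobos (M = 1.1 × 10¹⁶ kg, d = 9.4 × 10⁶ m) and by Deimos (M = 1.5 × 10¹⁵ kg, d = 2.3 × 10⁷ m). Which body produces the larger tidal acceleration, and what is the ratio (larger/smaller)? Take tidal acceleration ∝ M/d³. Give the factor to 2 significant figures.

Tidal acceleration ∝ M/d³, so compare M/d³ for each.
Phobos: (1.1 × 10¹⁶) / (9.4 × 10⁶)³ = 1.324 × 10⁻⁵
Deimos: (1.5 × 10¹⁵) / (2.3 × 10⁷)³ = 1.233 × 10⁻⁷
Ratio (larger/smaller) = 110

Phobos, by a factor of ≈ 110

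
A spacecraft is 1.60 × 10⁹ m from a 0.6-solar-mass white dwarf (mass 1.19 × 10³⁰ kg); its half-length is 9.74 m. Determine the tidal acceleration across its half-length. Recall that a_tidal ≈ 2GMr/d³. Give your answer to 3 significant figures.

a_tidal = 2GMr/d³
        = 2 × (6.674 × 10⁻¹¹) × (1.19 × 10³⁰) × (9.74) / (1.60 × 10⁹)³
        = 3.78 × 10⁻⁷ m/s²

3.78 × 10⁻⁷ m/s²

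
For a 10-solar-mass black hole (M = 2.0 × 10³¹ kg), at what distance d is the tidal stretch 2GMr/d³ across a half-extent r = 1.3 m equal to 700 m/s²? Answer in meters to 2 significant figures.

1.7 × 10⁶ m

2GMr/d³ = a_tidal  ⇒  d = (2GMr / a_tidal)^(1/3)
d = (2 × 6.674×10⁻¹¹ × (2.0 × 10³¹) × (1.3) / (700))^(1/3)
  = 1.7 × 10⁶ m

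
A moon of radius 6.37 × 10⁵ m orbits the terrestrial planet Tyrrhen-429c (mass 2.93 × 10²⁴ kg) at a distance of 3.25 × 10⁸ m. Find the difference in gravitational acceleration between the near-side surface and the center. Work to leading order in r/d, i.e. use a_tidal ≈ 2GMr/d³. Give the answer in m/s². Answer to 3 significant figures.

7.26 × 10⁻⁶ m/s²

a_tidal = 2GMr/d³
        = 2 × (6.674 × 10⁻¹¹) × (2.93 × 10²⁴) × (6.37 × 10⁵) / (3.25 × 10⁸)³
        = 7.26 × 10⁻⁶ m/s²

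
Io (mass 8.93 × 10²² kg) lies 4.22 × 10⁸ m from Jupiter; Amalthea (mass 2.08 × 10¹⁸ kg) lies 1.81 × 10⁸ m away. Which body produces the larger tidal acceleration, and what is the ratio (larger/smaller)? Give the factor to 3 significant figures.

Io, by a factor of ≈ 3390

Compare M/d³ for the two perturbers:
Io: (8.93 × 10²²) / (4.22 × 10⁸)³ = 1.188 × 10⁻³
Amalthea: (2.08 × 10¹⁸) / (1.81 × 10⁸)³ = 3.508 × 10⁻⁷
Ratio (larger/smaller) = 3390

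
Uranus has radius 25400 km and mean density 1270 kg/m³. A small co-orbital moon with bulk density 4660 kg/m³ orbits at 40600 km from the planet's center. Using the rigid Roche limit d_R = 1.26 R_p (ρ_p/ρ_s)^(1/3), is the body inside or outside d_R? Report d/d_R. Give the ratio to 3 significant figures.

d_R = 1.26 × (25400 km) × (1270/4660)^(1/3) = 20750 km
d/d_R = (40600) / (20750) = 1.96
Since d/d_R > 1, the body is outside the Roche limit.

outside; d/d_R ≈ 1.96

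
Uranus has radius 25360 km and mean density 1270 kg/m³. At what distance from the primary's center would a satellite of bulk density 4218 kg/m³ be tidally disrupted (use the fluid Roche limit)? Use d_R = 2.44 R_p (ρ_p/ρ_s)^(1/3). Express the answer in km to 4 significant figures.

41470 km

d_R = 2.44 × 25360 km × (1270/4218)^(1/3)
    = 41470 km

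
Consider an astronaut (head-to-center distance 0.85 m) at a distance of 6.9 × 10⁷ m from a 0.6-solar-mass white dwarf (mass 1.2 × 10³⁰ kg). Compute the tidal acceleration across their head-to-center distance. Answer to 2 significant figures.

Since r ≪ d, expand the inverse-square field across one radius to get the leading 2GMr/d³ term.
Δa = 2GMr/d³
   = 2 × (6.674 × 10⁻¹¹) × (1.2 × 10³⁰) × (0.85) / (6.9 × 10⁷)³
   = 4.1 × 10⁻⁴ m/s²

4.1 × 10⁻⁴ m/s²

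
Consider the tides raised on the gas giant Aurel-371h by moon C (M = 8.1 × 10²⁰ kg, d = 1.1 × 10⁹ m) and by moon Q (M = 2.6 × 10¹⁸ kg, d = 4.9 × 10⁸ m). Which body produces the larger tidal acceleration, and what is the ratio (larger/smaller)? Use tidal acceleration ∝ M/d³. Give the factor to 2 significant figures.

Moon C, by a factor of ≈ 28

Tidal stretch scales as M/d³; compute that for each body.
Moon C: (8.1 × 10²⁰) / (1.1 × 10⁹)³ = 6.086 × 10⁻⁷
Moon Q: (2.6 × 10¹⁸) / (4.9 × 10⁸)³ = 2.210 × 10⁻⁸
Ratio (larger/smaller) = 28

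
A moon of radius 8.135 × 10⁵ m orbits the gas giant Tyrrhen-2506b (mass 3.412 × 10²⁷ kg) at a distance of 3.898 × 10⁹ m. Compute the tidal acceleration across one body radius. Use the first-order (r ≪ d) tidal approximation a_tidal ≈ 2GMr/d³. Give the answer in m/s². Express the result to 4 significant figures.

6.255 × 10⁻⁶ m/s²

a_tidal = 2GMr/d³
        = 2 × (6.674 × 10⁻¹¹) × (3.412 × 10²⁷) × (8.135 × 10⁵) / (3.898 × 10⁹)³
        = 6.255 × 10⁻⁶ m/s²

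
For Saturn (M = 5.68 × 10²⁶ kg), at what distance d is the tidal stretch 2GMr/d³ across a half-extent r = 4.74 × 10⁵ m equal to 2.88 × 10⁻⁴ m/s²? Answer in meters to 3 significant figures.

5.00 × 10⁸ m

2GMr/d³ = a_tidal  ⇒  d = (2GMr / a_tidal)^(1/3)
d = (2 × 6.674×10⁻¹¹ × (5.68 × 10²⁶) × (4.74 × 10⁵) / (2.88 × 10⁻⁴))^(1/3)
  = 5.00 × 10⁸ m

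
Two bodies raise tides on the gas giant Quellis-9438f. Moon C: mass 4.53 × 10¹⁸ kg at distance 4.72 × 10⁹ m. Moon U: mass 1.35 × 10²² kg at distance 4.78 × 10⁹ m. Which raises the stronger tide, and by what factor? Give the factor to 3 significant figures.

The tide-raising term goes as M/d³ (the gradient of a 1/d² field).
Moon C: (4.53 × 10¹⁸) / (4.72 × 10⁹)³ = 4.308 × 10⁻¹¹
Moon U: (1.35 × 10²²) / (4.78 × 10⁹)³ = 1.236 × 10⁻⁷
Ratio (larger/smaller) = 2870

Moon U, by a factor of ≈ 2870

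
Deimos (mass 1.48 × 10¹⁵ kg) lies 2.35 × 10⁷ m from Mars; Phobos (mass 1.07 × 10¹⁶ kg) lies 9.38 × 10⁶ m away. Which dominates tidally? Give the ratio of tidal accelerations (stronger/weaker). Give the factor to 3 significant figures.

Tidal stretch scales as M/d³; compute that for each body.
Deimos: (1.48 × 10¹⁵) / (2.35 × 10⁷)³ = 1.140 × 10⁻⁷
Phobos: (1.07 × 10¹⁶) / (9.38 × 10⁶)³ = 1.297 × 10⁻⁵
Ratio (larger/smaller) = 114

Phobos, by a factor of ≈ 114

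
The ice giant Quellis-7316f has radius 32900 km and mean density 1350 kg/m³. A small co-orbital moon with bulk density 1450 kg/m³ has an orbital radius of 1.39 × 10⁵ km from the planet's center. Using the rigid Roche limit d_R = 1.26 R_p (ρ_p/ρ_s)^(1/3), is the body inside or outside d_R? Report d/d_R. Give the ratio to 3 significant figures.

outside; d/d_R ≈ 3.43

d_R = 1.26 × (32900 km) × (1350/1450)^(1/3) = 40480 km
d/d_R = (1.39 × 10⁵) / (40480) = 3.43
Since d/d_R > 1, the body is outside the Roche limit.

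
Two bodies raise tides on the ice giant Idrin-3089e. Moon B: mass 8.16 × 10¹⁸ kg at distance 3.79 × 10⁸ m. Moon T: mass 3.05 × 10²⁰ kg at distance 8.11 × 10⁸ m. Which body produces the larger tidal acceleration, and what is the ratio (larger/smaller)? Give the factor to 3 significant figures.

Moon T, by a factor of ≈ 3.81

Tidal stretch scales as M/d³; compute that for each body.
Moon B: (8.16 × 10¹⁸) / (3.79 × 10⁸)³ = 1.499 × 10⁻⁷
Moon T: (3.05 × 10²⁰) / (8.11 × 10⁸)³ = 5.718 × 10⁻⁷
Ratio (larger/smaller) = 3.81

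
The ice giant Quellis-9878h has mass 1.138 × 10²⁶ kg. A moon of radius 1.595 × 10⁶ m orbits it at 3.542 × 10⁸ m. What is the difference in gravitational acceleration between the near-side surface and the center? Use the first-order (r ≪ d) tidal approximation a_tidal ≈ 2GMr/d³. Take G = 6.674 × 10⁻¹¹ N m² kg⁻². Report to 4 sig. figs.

5.452 × 10⁻⁴ m/s²

a_tidal = 2GMr/d³
        = 2 × (6.674 × 10⁻¹¹) × (1.138 × 10²⁶) × (1.595 × 10⁶) / (3.542 × 10⁸)³
        = 5.452 × 10⁻⁴ m/s²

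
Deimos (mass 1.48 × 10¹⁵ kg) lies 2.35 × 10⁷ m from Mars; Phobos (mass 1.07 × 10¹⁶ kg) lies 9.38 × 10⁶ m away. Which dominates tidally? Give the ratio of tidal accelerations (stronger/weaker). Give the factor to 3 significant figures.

Compare M/d³ for the two perturbers:
Deimos: (1.48 × 10¹⁵) / (2.35 × 10⁷)³ = 1.140 × 10⁻⁷
Phobos: (1.07 × 10¹⁶) / (9.38 × 10⁶)³ = 1.297 × 10⁻⁵
Ratio (larger/smaller) = 114

Phobos, by a factor of ≈ 114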